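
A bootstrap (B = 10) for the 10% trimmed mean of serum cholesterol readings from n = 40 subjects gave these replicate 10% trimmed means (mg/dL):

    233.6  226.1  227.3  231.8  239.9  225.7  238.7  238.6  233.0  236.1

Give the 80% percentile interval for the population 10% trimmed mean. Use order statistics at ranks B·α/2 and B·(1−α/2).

Sorted replicates: 225.7, 226.1, 227.3, 231.8, 233.0, 233.6, 236.1, 238.6, 238.7, 239.9
α = 0.20; lower rank = 10 × 0.100 = 1; upper rank = 10 × 0.900 = 9.
The 1st smallest replicate is 225.7; the 9th is 238.7.

(225.7, 238.7)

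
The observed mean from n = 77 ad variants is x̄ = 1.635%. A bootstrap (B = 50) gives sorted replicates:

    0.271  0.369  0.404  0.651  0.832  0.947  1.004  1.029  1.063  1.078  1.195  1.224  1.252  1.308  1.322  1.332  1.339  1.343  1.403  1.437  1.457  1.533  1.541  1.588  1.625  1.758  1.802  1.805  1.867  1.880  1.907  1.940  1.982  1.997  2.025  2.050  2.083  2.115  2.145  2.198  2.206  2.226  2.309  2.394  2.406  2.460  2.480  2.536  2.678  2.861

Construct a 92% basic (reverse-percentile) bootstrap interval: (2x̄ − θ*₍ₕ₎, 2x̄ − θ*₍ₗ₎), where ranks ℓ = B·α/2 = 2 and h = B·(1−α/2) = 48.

Percentile endpoints at ranks 2 and 48: θ*₍2₎ = 0.369, θ*₍48₎ = 2.536.
Basic interval reflects these around x̄:
  lower = 2 × 1.635 − 2.536 = 0.734
  upper = 2 × 1.635 − 0.369 = 2.901

(0.734, 2.901)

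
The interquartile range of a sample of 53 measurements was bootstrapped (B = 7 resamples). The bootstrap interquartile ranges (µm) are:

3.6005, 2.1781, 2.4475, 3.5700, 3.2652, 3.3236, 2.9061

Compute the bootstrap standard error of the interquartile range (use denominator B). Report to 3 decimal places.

Bootstrap SE is the standard deviation of the 7 replicate interquartile ranges.
Mean of replicates: (3.6005 + 2.1781 + 2.4475 + 3.5700 + 3.2652 + 3.3236 + 2.9061) / 7 = 21.29100 / 7 = 3.04157
Sum of squared deviations: (+0.55893)² + (−0.86347)² + (−0.59407)² + (+0.52843)² + (+0.22363)² + (+0.28203)² + (−0.13547)² = 1.83804
Variance = 1.83804 / 7 = 0.26258
SE* = √0.26258

SE* = 0.512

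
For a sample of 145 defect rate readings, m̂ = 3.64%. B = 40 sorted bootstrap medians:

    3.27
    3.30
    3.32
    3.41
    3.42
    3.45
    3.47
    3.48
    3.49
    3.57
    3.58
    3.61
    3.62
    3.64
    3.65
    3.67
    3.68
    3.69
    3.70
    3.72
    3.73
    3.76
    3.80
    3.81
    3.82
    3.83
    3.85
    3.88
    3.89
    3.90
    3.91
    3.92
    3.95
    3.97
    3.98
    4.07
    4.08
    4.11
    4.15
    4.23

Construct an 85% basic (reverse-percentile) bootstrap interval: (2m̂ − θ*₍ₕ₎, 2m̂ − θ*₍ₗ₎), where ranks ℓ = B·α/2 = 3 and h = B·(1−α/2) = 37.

(3.20, 3.96)

Percentile endpoints at ranks 3 and 37: θ*₍3₎ = 3.32, θ*₍37₎ = 4.08.
Basic interval reflects these around m̂:
  lower = 2 × 3.64 − 4.08 = 3.20
  upper = 2 × 3.64 − 3.32 = 3.96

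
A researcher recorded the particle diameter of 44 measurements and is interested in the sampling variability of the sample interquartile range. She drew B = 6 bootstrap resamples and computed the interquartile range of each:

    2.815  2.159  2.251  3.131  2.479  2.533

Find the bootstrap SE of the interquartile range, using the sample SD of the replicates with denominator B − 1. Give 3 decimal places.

SE* = 0.362

Bootstrap SE is the standard deviation of the 6 replicate interquartile ranges.
Mean of replicates: (2.815 + 2.159 + 2.251 + 3.131 + 2.479 + 2.533) / 6 = 15.3680 / 6 = 2.5613
Sum of squared deviations: (+0.2537)² + (−0.4023)² + (−0.3103)² + (+0.5697)² + (−0.0823)² + (−0.0283)² = 0.6546
Variance = 0.6546 / 5 = 0.1309
SE* = √0.1309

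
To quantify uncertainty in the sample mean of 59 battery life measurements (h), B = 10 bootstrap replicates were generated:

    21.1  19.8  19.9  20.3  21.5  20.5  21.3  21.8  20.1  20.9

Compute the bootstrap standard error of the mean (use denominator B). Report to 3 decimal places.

SE* = 0.665

Bootstrap SE is the standard deviation of the 10 replicate means.
Mean of replicates: (21.1 + 19.8 + 19.9 + 20.3 + 21.5 + 20.5 + 21.3 + 21.8 + 20.1 + 20.9) / 10 = 207.2000 / 10 = 20.7200
Sum of squared deviations: (+0.3800)² + (−0.9200)² + (−0.8200)² + (−0.4200)² + (+0.7800)² + (−0.2200)² + (+0.5800)² + (+1.0800)² + (−0.6200)² + (+0.1800)² = 4.4160
Variance = 4.4160 / 10 = 0.4416
SE* = √0.4416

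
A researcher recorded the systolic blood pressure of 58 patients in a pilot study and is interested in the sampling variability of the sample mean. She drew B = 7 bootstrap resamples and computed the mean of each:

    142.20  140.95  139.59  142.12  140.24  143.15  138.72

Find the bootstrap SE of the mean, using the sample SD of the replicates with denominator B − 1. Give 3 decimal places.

Bootstrap SE is the standard deviation of the 7 replicate means.
Mean of replicates: (142.20 + 140.95 + 139.59 + 142.12 + 140.24 + 143.15 + 138.72) / 7 = 986.9700 / 7 = 140.9957
Sum of squared deviations: (+1.2043)² + (−0.0457)² + (−1.4057)² + (+1.1243)² + (−0.7557)² + (+2.1543)² + (−2.2757)² = 15.0834
Variance = 15.0834 / 6 = 2.5139
SE* = √2.5139

SE* = 1.586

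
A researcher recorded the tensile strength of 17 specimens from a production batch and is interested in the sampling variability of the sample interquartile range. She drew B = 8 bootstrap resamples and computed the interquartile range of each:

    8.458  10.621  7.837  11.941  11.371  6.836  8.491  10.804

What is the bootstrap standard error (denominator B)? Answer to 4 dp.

Bootstrap SE is the standard deviation of the 8 replicate interquartile ranges.
Mean of replicates: (8.458 + 10.621 + 7.837 + 11.941 + 11.371 + 6.836 + 8.491 + 10.804) / 8 = 76.35900 / 8 = 9.54488
Sum of squared deviations: (−1.08688)² + (+1.07612)² + (−1.70788)² + (+2.39612)² + (+1.82612)² + (−2.70888)² + (−1.05388)² + (+1.25912)² = 24.36638
Variance = 24.36638 / 8 = 3.04580
SE* = √3.04580

SE* = 1.7452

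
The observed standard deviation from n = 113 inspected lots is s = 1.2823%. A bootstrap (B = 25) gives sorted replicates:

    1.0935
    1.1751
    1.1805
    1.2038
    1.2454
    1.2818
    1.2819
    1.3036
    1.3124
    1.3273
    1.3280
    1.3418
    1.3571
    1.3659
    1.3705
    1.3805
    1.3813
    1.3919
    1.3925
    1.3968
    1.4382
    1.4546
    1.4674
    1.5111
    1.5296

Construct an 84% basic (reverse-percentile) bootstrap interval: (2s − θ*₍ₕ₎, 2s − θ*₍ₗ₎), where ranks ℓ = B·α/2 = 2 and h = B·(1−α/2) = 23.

(1.0972, 1.3895)

Percentile endpoints at ranks 2 and 23: θ*₍2₎ = 1.1751, θ*₍23₎ = 1.4674.
Basic interval reflects these around s:
  lower = 2 × 1.2823 − 1.4674 = 1.0972
  upper = 2 × 1.2823 − 1.1751 = 1.3895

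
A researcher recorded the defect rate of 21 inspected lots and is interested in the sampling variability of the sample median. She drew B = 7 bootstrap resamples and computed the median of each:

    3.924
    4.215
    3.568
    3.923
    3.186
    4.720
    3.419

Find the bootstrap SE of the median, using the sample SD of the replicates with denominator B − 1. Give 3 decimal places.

Bootstrap SE is the standard deviation of the 7 replicate medians.
Mean of replicates: (3.924 + 4.215 + 3.568 + 3.923 + 3.186 + 4.720 + 3.419) / 7 = 26.9550 / 7 = 3.8507
Sum of squared deviations: (+0.0733)² + (+0.3643)² + (−0.2827)² + (+0.0723)² + (−0.6647)² + (+0.8693)² + (−0.4317)² = 1.6071
Variance = 1.6071 / 6 = 0.2679
SE* = √0.2679

SE* = 0.518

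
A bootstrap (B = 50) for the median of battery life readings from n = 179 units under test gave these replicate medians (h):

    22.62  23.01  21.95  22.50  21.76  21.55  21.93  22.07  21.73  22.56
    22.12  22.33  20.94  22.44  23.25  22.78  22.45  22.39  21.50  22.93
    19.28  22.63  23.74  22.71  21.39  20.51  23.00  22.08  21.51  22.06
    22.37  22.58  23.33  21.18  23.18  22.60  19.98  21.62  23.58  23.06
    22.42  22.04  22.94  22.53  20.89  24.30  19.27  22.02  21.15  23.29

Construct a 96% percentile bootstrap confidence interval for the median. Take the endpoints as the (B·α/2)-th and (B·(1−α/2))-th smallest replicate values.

Sorted replicates: 19.27, 19.28, 19.98, 20.51, 20.89, 20.94, 21.15, 21.18, 21.39, 21.50, 21.51, 21.55, 21.62, 21.73, 21.76, 21.93, 21.95, 22.02, 22.04, 22.06, 22.07, 22.08, 22.12, 22.33, 22.37, 22.39, 22.42, 22.44, 22.45, 22.50, 22.53, 22.56, 22.58, 22.60, 22.62, 22.63, 22.71, 22.78, 22.93, 22.94, 23.00, 23.01, 23.06, 23.18, 23.25, 23.29, 23.33, 23.58, 23.74, 24.30
α = 0.04; lower rank = 50 × 0.020 = 1; upper rank = 50 × 0.980 = 49.
The 1st smallest replicate is 19.27; the 49th is 23.74.

(19.27, 23.74)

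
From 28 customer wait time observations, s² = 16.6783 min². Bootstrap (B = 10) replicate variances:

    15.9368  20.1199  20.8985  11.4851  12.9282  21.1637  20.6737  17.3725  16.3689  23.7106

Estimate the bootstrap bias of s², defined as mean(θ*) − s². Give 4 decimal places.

mean(θ*) = (15.9368 + 20.1199 + 20.8985 + 11.4851 + 12.9282 + 21.1637 + 20.6737 + 17.3725 + 16.3689 + 23.7106) / 10 = 18.06579
bias = 18.06579 − 16.6783

bias = +1.3875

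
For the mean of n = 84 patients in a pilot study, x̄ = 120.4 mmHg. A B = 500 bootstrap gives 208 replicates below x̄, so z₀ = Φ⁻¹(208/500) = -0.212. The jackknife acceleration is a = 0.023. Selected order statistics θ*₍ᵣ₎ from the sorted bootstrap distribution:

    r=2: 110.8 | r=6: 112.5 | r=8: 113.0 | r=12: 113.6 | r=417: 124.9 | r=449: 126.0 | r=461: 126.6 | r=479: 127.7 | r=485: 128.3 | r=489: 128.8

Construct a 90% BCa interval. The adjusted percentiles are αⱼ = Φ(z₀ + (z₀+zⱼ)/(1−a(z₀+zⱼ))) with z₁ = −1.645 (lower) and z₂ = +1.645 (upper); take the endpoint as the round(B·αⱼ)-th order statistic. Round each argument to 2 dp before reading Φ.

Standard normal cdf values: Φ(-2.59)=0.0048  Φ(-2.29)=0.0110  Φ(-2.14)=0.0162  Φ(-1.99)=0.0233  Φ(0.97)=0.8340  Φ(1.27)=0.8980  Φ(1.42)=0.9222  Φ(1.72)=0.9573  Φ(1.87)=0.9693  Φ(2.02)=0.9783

Lower: z₀ + z₁ = -0.212 + (-1.645) = -1.857; 1 − a(z₀+z₁) = 1 − (0.023)(-1.857) = 1.0427; argument = -0.212 + (-1.857)/1.0427 = -1.9929 → -1.99.
α₁ = Φ(-1.99) = 0.0233; rank = round(500 × 0.0233) = 12; θ*₍12₎ = 113.6.
Upper: z₀ + z₂ = 1.433; 1 − a(z₀+z₂) = 0.9670; argument = 1.2698 → 1.27; α₂ = 0.8980; rank = 449; θ*₍449₎ = 126.0.

(113.6, 126.0)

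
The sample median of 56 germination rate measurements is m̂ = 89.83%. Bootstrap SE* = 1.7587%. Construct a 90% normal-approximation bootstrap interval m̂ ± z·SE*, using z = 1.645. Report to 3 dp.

Margin = 1.645 × 1.7587 = 2.8931
Interval: 89.83 ± 2.8931

(86.937, 92.723)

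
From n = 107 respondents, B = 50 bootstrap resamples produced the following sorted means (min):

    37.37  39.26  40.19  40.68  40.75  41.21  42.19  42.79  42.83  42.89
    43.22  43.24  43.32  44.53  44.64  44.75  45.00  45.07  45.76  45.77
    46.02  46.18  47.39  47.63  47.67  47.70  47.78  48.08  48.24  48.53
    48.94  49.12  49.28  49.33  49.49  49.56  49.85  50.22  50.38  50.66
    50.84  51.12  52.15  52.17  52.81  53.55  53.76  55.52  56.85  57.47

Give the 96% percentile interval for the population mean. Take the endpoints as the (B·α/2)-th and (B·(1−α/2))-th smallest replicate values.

(37.37, 56.85)

α = 0.04; lower rank = 50 × 0.020 = 1; upper rank = 50 × 0.980 = 49.
The 1st smallest replicate is 37.37; the 49th is 56.85.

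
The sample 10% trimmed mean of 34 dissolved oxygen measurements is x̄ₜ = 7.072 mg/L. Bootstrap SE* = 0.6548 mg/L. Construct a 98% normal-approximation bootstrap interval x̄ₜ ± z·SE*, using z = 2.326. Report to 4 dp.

Margin = 2.326 × 0.6548 = 1.52306
Interval: 7.072 ± 1.52306

(5.5489, 8.5951)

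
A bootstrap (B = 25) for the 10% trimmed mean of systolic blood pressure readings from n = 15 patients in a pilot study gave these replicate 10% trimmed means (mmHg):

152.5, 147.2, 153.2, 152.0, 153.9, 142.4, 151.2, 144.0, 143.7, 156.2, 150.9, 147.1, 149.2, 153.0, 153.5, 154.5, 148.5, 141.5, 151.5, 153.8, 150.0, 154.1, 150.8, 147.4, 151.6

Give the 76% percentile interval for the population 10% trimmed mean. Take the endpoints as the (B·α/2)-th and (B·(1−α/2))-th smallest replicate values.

(143.7, 153.9)

Sorted replicates: 141.5, 142.4, 143.7, 144.0, 147.1, 147.2, 147.4, 148.5, 149.2, 150.0, 150.8, 150.9, 151.2, 151.5, 151.6, 152.0, 152.5, 153.0, 153.2, 153.5, 153.8, 153.9, 154.1, 154.5, 156.2
α = 0.24; lower rank = 25 × 0.120 = 3; upper rank = 25 × 0.880 = 22.
The 3rd smallest replicate is 143.7; the 22nd is 153.9.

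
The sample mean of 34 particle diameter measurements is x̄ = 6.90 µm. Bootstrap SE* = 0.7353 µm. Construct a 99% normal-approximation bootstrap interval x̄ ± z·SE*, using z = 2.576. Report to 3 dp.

(5.006, 8.794)

Margin = 2.576 × 0.7353 = 1.8941
Interval: 6.90 ± 1.8941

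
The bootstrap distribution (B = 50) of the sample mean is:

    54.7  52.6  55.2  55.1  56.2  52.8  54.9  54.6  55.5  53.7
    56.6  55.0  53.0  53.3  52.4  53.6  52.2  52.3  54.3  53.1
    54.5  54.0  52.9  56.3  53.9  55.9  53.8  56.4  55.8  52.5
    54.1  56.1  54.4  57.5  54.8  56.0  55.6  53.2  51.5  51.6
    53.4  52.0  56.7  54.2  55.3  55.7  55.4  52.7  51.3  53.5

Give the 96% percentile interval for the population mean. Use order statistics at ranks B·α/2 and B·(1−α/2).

Sorted replicates: 51.3, 51.5, 51.6, 52.0, 52.2, 52.3, 52.4, 52.5, 52.6, 52.7, 52.8, 52.9, 53.0, 53.1, 53.2, 53.3, 53.4, 53.5, 53.6, 53.7, 53.8, 53.9, 54.0, 54.1, 54.2, 54.3, 54.4, 54.5, 54.6, 54.7, 54.8, 54.9, 55.0, 55.1, 55.2, 55.3, 55.4, 55.5, 55.6, 55.7, 55.8, 55.9, 56.0, 56.1, 56.2, 56.3, 56.4, 56.6, 56.7, 57.5
α = 0.04; lower rank = 50 × 0.020 = 1; upper rank = 50 × 0.980 = 49.
The 1st smallest replicate is 51.3; the 49th is 56.7.

(51.3, 56.7)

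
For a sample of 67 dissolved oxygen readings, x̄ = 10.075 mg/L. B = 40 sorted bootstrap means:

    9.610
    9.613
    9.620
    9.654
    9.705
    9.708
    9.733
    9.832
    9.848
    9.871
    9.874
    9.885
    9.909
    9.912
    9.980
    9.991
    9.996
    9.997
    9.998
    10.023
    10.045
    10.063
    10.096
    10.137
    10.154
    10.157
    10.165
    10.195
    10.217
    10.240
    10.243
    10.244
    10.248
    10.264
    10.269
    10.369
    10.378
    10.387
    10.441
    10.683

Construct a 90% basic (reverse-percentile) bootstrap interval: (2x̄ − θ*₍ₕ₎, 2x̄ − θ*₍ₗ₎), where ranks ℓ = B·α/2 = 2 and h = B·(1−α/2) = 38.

(9.763, 10.537)

Percentile endpoints at ranks 2 and 38: θ*₍2₎ = 9.613, θ*₍38₎ = 10.387.
Basic interval reflects these around x̄:
  lower = 2 × 10.075 − 10.387 = 9.763
  upper = 2 × 10.075 − 9.613 = 10.537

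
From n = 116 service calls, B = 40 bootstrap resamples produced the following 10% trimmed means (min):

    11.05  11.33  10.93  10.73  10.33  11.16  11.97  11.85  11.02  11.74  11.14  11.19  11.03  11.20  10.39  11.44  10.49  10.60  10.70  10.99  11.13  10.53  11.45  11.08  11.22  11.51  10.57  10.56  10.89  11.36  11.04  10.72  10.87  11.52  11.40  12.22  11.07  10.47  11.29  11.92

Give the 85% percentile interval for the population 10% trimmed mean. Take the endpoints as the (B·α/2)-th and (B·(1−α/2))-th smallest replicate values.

(10.47, 11.85)

Sorted replicates: 10.33, 10.39, 10.47, 10.49, 10.53, 10.56, 10.57, 10.60, 10.70, 10.72, 10.73, 10.87, 10.89, 10.93, 10.99, 11.02, 11.03, 11.04, 11.05, 11.07, 11.08, 11.13, 11.14, 11.16, 11.19, 11.20, 11.22, 11.29, 11.33, 11.36, 11.40, 11.44, 11.45, 11.51, 11.52, 11.74, 11.85, 11.92, 11.97, 12.22
α = 0.15; lower rank = 40 × 0.075 = 3; upper rank = 40 × 0.925 = 37.
The 3rd smallest replicate is 10.47; the 37th is 11.85.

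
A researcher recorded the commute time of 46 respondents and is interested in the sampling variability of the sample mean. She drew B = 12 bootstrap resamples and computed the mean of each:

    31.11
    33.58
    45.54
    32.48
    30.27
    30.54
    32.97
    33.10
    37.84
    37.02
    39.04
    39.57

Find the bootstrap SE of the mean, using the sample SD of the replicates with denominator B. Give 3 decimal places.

SE* = 4.408

Bootstrap SE is the standard deviation of the 12 replicate means.
Mean of replicates: (31.11 + 33.58 + 45.54 + 32.48 + 30.27 + 30.54 + 32.97 + 33.10 + 37.84 + 37.02 + 39.04 + 39.57) / 12 = 423.0600 / 12 = 35.2550
Sum of squared deviations: (−4.1450)² + (−1.6750)² + (+10.2850)² + (−2.7750)² + (−4.9850)² + (−4.7150)² + (−2.2850)² + (−2.1550)² + (+2.5850)² + (+1.7650)² + (+3.7850)² + (+4.3150)² = 233.1581
Variance = 233.1581 / 12 = 19.4298
SE* = √19.4298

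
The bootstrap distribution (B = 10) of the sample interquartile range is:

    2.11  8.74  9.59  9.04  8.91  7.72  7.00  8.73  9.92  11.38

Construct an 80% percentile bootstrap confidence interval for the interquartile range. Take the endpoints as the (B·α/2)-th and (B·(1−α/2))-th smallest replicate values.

(2.11, 9.92)

Sorted replicates: 2.11, 7.00, 7.72, 8.73, 8.74, 8.91, 9.04, 9.59, 9.92, 11.38
α = 0.20; lower rank = 10 × 0.100 = 1; upper rank = 10 × 0.900 = 9.
The 1st smallest replicate is 2.11; the 9th is 9.92.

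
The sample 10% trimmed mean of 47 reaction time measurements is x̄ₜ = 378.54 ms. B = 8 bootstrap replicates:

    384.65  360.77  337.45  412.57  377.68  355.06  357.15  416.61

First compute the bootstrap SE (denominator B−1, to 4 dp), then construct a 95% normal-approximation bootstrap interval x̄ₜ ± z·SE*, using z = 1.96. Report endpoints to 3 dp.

Mean of replicates = 375.2425; sum of squared deviations = 5571.4530; SE* = √(5571.4530/7) = 28.2121
Margin = 1.96 × 28.2121 = 55.2957
Interval: 378.54 ± 55.2957

(323.244, 433.836)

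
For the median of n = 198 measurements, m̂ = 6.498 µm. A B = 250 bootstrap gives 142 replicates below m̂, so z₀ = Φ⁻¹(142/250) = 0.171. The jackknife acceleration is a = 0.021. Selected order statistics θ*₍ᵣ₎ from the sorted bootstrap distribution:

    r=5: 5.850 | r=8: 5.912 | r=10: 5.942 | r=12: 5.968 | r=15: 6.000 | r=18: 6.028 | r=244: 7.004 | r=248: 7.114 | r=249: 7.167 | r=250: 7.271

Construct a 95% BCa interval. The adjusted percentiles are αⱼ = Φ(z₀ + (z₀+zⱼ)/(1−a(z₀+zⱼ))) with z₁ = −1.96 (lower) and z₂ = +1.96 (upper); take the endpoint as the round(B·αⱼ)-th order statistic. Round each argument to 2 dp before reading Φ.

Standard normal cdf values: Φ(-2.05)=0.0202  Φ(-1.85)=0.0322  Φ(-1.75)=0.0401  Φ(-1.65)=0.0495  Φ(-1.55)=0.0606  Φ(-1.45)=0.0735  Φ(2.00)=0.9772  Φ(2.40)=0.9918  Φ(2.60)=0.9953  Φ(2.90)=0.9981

(6.000, 7.114)

Lower: z₀ + z₁ = 0.171 + (-1.960) = -1.789; 1 − a(z₀+z₁) = 1 − (0.021)(-1.789) = 1.0376; argument = 0.171 + (-1.789)/1.0376 = -1.5532 → -1.55.
α₁ = Φ(-1.55) = 0.0606; rank = round(250 × 0.0606) = 15; θ*₍15₎ = 6.000.
Upper: z₀ + z₂ = 2.131; 1 − a(z₀+z₂) = 0.9552; argument = 2.4018 → 2.40; α₂ = 0.9918; rank = 248; θ*₍248₎ = 7.114.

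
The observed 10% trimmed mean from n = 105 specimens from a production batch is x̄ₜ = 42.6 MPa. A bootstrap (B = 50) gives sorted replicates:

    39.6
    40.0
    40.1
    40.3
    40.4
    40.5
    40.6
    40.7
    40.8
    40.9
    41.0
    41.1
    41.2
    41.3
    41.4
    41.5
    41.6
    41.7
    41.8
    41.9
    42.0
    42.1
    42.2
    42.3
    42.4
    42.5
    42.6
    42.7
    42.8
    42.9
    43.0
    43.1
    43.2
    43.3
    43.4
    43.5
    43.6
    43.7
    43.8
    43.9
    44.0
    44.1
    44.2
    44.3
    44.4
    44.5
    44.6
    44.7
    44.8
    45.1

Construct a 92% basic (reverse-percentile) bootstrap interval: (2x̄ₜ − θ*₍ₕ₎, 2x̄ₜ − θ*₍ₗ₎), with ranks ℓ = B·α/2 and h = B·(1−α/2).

Percentile endpoints at ranks 2 and 48: θ*₍2₎ = 40.0, θ*₍48₎ = 44.7.
Basic interval reflects these around x̄ₜ:
  lower = 2 × 42.6 − 44.7 = 40.5
  upper = 2 × 42.6 − 40.0 = 45.2

(40.5, 45.2)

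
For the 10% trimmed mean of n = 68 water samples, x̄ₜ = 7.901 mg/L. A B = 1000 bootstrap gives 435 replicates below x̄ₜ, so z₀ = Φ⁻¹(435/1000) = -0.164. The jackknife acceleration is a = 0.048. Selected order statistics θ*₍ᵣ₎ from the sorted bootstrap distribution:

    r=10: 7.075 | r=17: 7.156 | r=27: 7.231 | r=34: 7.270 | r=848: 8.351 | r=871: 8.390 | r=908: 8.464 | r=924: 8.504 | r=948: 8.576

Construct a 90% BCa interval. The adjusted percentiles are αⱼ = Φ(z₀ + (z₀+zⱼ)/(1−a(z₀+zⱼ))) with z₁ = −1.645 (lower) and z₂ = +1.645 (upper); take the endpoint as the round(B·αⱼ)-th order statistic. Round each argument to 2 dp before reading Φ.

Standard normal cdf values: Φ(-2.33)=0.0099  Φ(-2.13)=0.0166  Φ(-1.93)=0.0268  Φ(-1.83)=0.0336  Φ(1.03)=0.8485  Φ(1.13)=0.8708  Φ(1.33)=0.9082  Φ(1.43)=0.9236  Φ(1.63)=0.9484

(7.270, 8.504)

Lower: z₀ + z₁ = -0.164 + (-1.645) = -1.809; 1 − a(z₀+z₁) = 1 − (0.048)(-1.809) = 1.0868; argument = -0.164 + (-1.809)/1.0868 = -1.8285 → -1.83.
α₁ = Φ(-1.83) = 0.0336; rank = round(1000 × 0.0336) = 34; θ*₍34₎ = 7.270.
Upper: z₀ + z₂ = 1.481; 1 − a(z₀+z₂) = 0.9289; argument = 1.4303 → 1.43; α₂ = 0.9236; rank = 924; θ*₍924₎ = 8.504.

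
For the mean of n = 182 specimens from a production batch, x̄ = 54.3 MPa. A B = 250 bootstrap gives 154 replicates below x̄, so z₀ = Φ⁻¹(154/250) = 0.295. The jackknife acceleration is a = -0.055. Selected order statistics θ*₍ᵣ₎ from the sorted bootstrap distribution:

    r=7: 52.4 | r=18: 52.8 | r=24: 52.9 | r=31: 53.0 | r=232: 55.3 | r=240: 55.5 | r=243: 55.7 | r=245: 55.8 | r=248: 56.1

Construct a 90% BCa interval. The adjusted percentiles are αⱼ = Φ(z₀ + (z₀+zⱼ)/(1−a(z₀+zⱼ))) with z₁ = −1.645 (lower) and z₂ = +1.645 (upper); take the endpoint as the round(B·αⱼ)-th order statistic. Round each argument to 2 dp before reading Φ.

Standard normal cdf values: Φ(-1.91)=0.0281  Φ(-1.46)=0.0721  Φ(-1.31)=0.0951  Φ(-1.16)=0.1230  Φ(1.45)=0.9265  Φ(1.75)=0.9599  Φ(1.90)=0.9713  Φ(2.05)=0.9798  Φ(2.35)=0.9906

Lower: z₀ + z₁ = 0.295 + (-1.645) = -1.350; 1 − a(z₀+z₁) = 1 − (-0.055)(-1.350) = 0.9257; argument = 0.295 + (-1.350)/0.9257 = -1.1633 → -1.16.
α₁ = Φ(-1.16) = 0.1230; rank = round(250 × 0.1230) = 31; θ*₍31₎ = 53.0.
Upper: z₀ + z₂ = 1.940; 1 − a(z₀+z₂) = 1.1067; argument = 2.0480 → 2.05; α₂ = 0.9798; rank = 245; θ*₍245₎ = 55.8.

(53.0, 55.8)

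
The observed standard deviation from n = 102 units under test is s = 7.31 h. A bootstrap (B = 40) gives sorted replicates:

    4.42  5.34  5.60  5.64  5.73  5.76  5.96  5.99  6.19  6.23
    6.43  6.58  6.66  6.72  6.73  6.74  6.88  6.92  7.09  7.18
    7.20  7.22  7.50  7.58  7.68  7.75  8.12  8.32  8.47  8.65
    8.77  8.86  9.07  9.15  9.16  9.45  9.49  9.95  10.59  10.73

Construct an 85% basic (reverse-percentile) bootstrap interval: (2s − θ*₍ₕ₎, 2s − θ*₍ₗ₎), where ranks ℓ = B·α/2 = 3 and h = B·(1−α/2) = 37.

(5.13, 9.02)

Percentile endpoints at ranks 3 and 37: θ*₍3₎ = 5.60, θ*₍37₎ = 9.49.
Basic interval reflects these around s:
  lower = 2 × 7.31 − 9.49 = 5.13
  upper = 2 × 7.31 − 5.60 = 9.02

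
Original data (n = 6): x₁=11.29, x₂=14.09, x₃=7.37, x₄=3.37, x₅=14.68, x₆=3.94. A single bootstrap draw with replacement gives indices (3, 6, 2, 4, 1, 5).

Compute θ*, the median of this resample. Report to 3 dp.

Resample values: 7.37, 3.94, 14.09, 3.37, 11.29, 14.68.
Sorted: 3.37, 3.94, 7.37, 11.29, 14.09, 14.68
Median = average of the two middle values = 9.330

θ* = 9.330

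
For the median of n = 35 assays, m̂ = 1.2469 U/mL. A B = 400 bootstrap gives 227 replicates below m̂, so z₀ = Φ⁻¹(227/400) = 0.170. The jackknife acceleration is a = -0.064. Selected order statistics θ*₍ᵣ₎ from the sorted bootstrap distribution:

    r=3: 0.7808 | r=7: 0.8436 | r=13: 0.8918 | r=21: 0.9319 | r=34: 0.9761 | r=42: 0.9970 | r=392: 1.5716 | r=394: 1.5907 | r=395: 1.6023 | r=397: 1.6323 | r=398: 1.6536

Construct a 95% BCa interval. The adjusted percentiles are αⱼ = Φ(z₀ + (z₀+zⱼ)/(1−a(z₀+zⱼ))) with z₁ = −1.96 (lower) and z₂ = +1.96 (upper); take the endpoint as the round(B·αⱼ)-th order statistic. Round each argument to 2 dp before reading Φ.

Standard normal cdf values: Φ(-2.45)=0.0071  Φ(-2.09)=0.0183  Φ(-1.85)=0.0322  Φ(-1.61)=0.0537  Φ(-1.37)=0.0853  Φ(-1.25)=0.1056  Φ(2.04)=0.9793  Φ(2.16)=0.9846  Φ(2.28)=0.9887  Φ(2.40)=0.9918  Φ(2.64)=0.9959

(0.8918, 1.5716)

Lower: z₀ + z₁ = 0.170 + (-1.960) = -1.790; 1 − a(z₀+z₁) = 1 − (-0.064)(-1.790) = 0.8854; argument = 0.170 + (-1.790)/0.8854 = -1.8516 → -1.85.
α₁ = Φ(-1.85) = 0.0322; rank = round(400 × 0.0322) = 13; θ*₍13₎ = 0.8918.
Upper: z₀ + z₂ = 2.130; 1 − a(z₀+z₂) = 1.1363; argument = 2.0445 → 2.04; α₂ = 0.9793; rank = 392; θ*₍392₎ = 1.5716.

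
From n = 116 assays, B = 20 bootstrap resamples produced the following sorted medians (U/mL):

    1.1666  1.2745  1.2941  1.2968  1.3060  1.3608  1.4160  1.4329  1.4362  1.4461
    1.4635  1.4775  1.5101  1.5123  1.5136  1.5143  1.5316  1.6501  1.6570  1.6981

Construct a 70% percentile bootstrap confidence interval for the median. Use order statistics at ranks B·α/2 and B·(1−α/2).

α = 0.30; lower rank = 20 × 0.150 = 3; upper rank = 20 × 0.850 = 17.
The 3rd smallest replicate is 1.2941; the 17th is 1.5316.

(1.2941, 1.5316)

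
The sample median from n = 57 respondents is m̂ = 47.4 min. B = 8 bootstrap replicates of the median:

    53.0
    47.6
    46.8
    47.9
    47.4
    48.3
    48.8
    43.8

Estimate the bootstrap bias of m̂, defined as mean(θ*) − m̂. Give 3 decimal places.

mean(θ*) = (53.0 + 47.6 + 46.8 + 47.9 + 47.4 + 48.3 + 48.8 + 43.8) / 8 = 47.9500
bias = 47.9500 − 47.4

bias = +0.550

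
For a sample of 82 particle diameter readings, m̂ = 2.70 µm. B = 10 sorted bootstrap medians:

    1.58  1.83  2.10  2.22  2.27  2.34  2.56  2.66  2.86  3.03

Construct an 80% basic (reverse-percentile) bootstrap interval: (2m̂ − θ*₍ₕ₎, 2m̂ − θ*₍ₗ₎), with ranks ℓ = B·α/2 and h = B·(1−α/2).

Percentile endpoints at ranks 1 and 9: θ*₍1₎ = 1.58, θ*₍9₎ = 2.86.
Basic interval reflects these around m̂:
  lower = 2 × 2.70 − 2.86 = 2.54
  upper = 2 × 2.70 − 1.58 = 3.82

(2.54, 3.82)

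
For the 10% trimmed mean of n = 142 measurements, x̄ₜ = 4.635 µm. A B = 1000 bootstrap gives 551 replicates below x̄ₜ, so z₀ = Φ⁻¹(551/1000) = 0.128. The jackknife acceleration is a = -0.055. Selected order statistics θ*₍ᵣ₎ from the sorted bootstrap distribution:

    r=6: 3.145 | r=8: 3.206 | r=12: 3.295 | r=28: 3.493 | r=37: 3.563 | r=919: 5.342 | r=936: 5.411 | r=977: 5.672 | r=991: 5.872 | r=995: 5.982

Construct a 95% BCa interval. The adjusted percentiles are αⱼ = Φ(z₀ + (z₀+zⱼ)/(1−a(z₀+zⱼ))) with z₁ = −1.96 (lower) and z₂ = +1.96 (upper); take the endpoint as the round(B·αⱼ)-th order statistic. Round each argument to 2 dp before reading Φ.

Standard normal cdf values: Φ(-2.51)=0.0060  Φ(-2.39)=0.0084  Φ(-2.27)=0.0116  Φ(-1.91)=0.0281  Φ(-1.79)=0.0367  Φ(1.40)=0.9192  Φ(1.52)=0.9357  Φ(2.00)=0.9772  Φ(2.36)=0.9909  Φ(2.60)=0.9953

Lower: z₀ + z₁ = 0.128 + (-1.960) = -1.832; 1 − a(z₀+z₁) = 1 − (-0.055)(-1.832) = 0.8992; argument = 0.128 + (-1.832)/0.8992 = -1.9093 → -1.91.
α₁ = Φ(-1.91) = 0.0281; rank = round(1000 × 0.0281) = 28; θ*₍28₎ = 3.493.
Upper: z₀ + z₂ = 2.088; 1 − a(z₀+z₂) = 1.1148; argument = 2.0009 → 2.00; α₂ = 0.9772; rank = 977; θ*₍977₎ = 5.672.

(3.493, 5.672)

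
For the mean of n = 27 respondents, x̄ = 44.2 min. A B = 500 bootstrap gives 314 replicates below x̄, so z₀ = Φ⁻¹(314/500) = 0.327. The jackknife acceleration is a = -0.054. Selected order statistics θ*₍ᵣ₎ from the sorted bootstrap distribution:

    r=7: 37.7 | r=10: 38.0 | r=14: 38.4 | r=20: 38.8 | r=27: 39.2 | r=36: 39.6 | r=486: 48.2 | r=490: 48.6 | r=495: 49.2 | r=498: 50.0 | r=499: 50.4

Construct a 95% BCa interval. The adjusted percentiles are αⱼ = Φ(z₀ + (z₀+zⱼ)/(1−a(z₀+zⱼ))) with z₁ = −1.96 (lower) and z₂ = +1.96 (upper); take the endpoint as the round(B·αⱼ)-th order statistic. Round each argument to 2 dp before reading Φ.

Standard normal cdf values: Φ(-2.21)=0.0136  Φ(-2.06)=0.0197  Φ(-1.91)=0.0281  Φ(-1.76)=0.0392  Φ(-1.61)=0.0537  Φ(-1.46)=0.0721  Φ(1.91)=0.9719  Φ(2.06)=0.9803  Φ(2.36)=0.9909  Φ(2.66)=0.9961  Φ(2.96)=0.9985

Lower: z₀ + z₁ = 0.327 + (-1.960) = -1.633; 1 − a(z₀+z₁) = 1 − (-0.054)(-1.633) = 0.9118; argument = 0.327 + (-1.633)/0.9118 = -1.4639 → -1.46.
α₁ = Φ(-1.46) = 0.0721; rank = round(500 × 0.0721) = 36; θ*₍36₎ = 39.6.
Upper: z₀ + z₂ = 2.287; 1 − a(z₀+z₂) = 1.1235; argument = 2.3626 → 2.36; α₂ = 0.9909; rank = 495; θ*₍495₎ = 49.2.

(39.6, 49.2)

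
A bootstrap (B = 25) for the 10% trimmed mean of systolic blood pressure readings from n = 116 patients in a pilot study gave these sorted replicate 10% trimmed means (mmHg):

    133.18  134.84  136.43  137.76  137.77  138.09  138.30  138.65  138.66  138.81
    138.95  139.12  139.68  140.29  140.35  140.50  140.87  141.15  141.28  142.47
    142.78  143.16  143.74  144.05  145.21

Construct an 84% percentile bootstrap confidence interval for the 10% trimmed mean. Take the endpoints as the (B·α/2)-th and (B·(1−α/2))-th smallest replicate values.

α = 0.16; lower rank = 25 × 0.080 = 2; upper rank = 25 × 0.920 = 23.
The 2nd smallest replicate is 134.84; the 23rd is 143.74.

(134.84, 143.74)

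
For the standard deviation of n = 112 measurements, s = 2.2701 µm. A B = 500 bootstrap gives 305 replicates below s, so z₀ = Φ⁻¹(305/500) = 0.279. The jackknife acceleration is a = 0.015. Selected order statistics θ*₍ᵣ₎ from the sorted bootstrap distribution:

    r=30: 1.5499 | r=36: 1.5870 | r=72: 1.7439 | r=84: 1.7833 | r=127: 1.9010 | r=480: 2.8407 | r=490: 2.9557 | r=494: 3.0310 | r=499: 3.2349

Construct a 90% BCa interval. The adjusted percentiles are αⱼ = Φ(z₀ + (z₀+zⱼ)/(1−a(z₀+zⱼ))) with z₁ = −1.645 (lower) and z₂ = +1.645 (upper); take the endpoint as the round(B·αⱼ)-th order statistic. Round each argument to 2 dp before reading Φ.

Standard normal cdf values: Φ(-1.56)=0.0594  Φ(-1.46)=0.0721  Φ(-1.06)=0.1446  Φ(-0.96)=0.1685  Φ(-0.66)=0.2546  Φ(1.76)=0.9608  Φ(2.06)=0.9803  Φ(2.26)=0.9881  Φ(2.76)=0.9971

(1.7439, 3.0310)

Lower: z₀ + z₁ = 0.279 + (-1.645) = -1.366; 1 − a(z₀+z₁) = 1 − (0.015)(-1.366) = 1.0205; argument = 0.279 + (-1.366)/1.0205 = -1.0596 → -1.06.
α₁ = Φ(-1.06) = 0.1446; rank = round(500 × 0.1446) = 72; θ*₍72₎ = 1.7439.
Upper: z₀ + z₂ = 1.924; 1 − a(z₀+z₂) = 0.9711; argument = 2.2602 → 2.26; α₂ = 0.9881; rank = 494; θ*₍494₎ = 3.0310.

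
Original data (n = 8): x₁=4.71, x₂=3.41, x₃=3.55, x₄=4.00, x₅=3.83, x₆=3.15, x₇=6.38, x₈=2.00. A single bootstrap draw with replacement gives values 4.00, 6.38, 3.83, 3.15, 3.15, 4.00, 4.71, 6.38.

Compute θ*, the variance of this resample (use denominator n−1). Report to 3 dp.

Mean = 4.4500; sum of squared deviations = 11.6868
s² = 11.6868 / 7 = 1.6695

θ* = 1.670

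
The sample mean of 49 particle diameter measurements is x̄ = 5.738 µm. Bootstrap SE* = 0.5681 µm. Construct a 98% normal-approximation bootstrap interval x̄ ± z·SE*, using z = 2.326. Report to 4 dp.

(4.4166, 7.0594)

Margin = 2.326 × 0.5681 = 1.32140
Interval: 5.738 ± 1.32140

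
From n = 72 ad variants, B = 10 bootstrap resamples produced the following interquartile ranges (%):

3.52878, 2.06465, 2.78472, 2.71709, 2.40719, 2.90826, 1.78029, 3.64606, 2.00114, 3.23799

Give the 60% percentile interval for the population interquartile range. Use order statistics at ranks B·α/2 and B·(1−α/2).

Sorted replicates: 1.78029, 2.00114, 2.06465, 2.40719, 2.71709, 2.78472, 2.90826, 3.23799, 3.52878, 3.64606
α = 0.40; lower rank = 10 × 0.200 = 2; upper rank = 10 × 0.800 = 8.
The 2nd smallest replicate is 2.00114; the 8th is 3.23799.

(2.00114, 3.23799)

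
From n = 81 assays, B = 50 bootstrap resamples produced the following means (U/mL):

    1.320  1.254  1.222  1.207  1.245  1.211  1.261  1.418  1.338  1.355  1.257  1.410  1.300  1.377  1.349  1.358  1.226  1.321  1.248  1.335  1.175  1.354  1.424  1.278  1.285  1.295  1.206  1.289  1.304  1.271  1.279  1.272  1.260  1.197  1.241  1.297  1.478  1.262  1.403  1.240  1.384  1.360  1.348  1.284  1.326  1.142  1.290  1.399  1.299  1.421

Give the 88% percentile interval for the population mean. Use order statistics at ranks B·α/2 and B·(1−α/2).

Sorted replicates: 1.142, 1.175, 1.197, 1.206, 1.207, 1.211, 1.222, 1.226, 1.240, 1.241, 1.245, 1.248, 1.254, 1.257, 1.260, 1.261, 1.262, 1.271, 1.272, 1.278, 1.279, 1.284, 1.285, 1.289, 1.290, 1.295, 1.297, 1.299, 1.300, 1.304, 1.320, 1.321, 1.326, 1.335, 1.338, 1.348, 1.349, 1.354, 1.355, 1.358, 1.360, 1.377, 1.384, 1.399, 1.403, 1.410, 1.418, 1.421, 1.424, 1.478
α = 0.12; lower rank = 50 × 0.060 = 3; upper rank = 50 × 0.940 = 47.
The 3rd smallest replicate is 1.197; the 47th is 1.418.

(1.197, 1.418)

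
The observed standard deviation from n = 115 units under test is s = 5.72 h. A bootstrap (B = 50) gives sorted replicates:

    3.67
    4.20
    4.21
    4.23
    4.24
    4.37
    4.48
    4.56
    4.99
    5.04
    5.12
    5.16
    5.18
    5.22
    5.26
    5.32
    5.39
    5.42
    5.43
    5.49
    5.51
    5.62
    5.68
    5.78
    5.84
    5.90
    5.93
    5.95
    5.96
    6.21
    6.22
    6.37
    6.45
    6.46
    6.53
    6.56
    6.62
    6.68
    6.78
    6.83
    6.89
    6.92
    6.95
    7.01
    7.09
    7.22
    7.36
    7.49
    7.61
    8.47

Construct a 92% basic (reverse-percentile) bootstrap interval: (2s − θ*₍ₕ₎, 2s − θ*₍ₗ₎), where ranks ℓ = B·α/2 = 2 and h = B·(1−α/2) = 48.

(3.95, 7.24)

Percentile endpoints at ranks 2 and 48: θ*₍2₎ = 4.20, θ*₍48₎ = 7.49.
Basic interval reflects these around s:
  lower = 2 × 5.72 − 7.49 = 3.95
  upper = 2 × 5.72 − 4.20 = 7.24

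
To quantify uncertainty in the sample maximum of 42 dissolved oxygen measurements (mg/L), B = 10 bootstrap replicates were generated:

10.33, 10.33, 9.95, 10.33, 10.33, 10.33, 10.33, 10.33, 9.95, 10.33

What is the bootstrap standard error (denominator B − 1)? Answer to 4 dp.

Bootstrap SE is the standard deviation of the 10 replicate maximums.
Mean of replicates: (10.33 + 10.33 + 9.95 + 10.33 + 10.33 + 10.33 + 10.33 + 10.33 + 9.95 + 10.33) / 10 = 102.54000 / 10 = 10.25400
Sum of squared deviations: (+0.07600)² + (+0.07600)² + (−0.30400)² + (+0.07600)² + (+0.07600)² + (+0.07600)² + (+0.07600)² + (+0.07600)² + (−0.30400)² + (+0.07600)² = 0.23104
Variance = 0.23104 / 9 = 0.02567
SE* = √0.02567

SE* = 0.1602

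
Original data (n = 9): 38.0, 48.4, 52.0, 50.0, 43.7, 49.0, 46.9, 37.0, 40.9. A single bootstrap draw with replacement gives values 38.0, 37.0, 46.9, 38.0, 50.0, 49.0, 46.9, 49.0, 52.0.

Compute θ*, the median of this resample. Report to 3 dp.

Sorted: 37.0, 38.0, 38.0, 46.9, 46.9, 49.0, 49.0, 50.0, 52.0
Median = middle value = 46.900

θ* = 46.900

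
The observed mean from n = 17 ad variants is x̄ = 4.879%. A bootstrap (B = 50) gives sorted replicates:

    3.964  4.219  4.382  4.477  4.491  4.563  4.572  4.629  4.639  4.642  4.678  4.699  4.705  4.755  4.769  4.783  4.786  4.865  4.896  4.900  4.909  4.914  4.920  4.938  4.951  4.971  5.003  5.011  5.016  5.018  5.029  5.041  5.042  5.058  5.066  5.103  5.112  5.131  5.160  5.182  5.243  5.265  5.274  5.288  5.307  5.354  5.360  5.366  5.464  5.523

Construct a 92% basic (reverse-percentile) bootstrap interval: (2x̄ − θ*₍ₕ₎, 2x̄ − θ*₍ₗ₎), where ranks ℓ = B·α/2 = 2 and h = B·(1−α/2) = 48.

Percentile endpoints at ranks 2 and 48: θ*₍2₎ = 4.219, θ*₍48₎ = 5.366.
Basic interval reflects these around x̄:
  lower = 2 × 4.879 − 5.366 = 4.392
  upper = 2 × 4.879 − 4.219 = 5.539

(4.392, 5.539)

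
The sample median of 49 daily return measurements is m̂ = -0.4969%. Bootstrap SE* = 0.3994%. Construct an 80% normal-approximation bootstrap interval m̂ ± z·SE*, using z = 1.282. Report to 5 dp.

(-1.00893, 0.01513)

Margin = 1.282 × 0.3994 = 0.512031
Interval: -0.4969 ± 0.512031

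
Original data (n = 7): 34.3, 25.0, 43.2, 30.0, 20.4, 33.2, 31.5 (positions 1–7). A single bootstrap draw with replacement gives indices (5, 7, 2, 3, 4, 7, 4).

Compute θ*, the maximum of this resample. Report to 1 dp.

θ* = 43.2

Resample values: 20.4, 31.5, 25.0, 43.2, 30.0, 31.5, 30.0.
Maximum = 43.2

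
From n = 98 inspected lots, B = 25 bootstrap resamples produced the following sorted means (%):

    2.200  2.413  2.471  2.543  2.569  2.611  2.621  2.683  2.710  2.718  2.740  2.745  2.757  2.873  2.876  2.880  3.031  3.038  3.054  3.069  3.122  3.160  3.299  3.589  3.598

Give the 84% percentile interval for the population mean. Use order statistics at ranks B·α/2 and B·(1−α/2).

α = 0.16; lower rank = 25 × 0.080 = 2; upper rank = 25 × 0.920 = 23.
The 2nd smallest replicate is 2.413; the 23rd is 3.299.

(2.413, 3.299)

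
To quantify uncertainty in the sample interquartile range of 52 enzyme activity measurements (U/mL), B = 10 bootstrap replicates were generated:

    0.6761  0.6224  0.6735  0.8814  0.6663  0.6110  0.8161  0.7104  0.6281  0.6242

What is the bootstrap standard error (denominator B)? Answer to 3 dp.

SE* = 0.085

Bootstrap SE is the standard deviation of the 10 replicate interquartile ranges.
Mean of replicates: (0.6761 + 0.6224 + 0.6735 + 0.8814 + 0.6663 + 0.6110 + 0.8161 + 0.7104 + 0.6281 + 0.6242) / 10 = 6.90950 / 10 = 0.69095
Sum of squared deviations: (−0.01485)² + (−0.06855)² + (−0.01745)² + (+0.19045)² + (−0.02465)² + (−0.07995)² + (+0.12515)² + (+0.01945)² + (−0.06285)² + (−0.06675)² = 0.07294
Variance = 0.07294 / 10 = 0.00729
SE* = √0.00729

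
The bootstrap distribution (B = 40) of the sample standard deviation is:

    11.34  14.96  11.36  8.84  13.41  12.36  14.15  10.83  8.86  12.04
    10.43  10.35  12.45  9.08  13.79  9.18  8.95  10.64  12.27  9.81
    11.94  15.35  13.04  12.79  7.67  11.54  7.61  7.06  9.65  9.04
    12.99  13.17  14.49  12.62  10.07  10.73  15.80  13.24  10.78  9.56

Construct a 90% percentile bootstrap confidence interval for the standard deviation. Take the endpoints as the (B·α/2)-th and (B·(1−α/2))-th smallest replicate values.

Sorted replicates: 7.06, 7.61, 7.67, 8.84, 8.86, 8.95, 9.04, 9.08, 9.18, 9.56, 9.65, 9.81, 10.07, 10.35, 10.43, 10.64, 10.73, 10.78, 10.83, 11.34, 11.36, 11.54, 11.94, 12.04, 12.27, 12.36, 12.45, 12.62, 12.79, 12.99, 13.04, 13.17, 13.24, 13.41, 13.79, 14.15, 14.49, 14.96, 15.35, 15.80
α = 0.10; lower rank = 40 × 0.050 = 2; upper rank = 40 × 0.950 = 38.
The 2nd smallest replicate is 7.61; the 38th is 14.96.

(7.61, 14.96)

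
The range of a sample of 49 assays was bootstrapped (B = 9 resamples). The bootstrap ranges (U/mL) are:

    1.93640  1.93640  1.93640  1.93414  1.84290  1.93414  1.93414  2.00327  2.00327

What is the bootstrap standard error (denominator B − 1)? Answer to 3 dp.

SE* = 0.047

Bootstrap SE is the standard deviation of the 9 replicate ranges.
Mean of replicates: (1.93640 + 1.93640 + 1.93640 + 1.93414 + 1.84290 + 1.93414 + 1.93414 + 2.00327 + 2.00327) / 9 = 17.461060 / 9 = 1.940118
Sum of squared deviations: (−0.003718)² + (−0.003718)² + (−0.003718)² + (−0.005978)² + (−0.097218)² + (−0.005978)² + (−0.005978)² + (+0.063152)² + (+0.063152)² = 0.017576
Variance = 0.017576 / 8 = 0.002197
SE* = √0.002197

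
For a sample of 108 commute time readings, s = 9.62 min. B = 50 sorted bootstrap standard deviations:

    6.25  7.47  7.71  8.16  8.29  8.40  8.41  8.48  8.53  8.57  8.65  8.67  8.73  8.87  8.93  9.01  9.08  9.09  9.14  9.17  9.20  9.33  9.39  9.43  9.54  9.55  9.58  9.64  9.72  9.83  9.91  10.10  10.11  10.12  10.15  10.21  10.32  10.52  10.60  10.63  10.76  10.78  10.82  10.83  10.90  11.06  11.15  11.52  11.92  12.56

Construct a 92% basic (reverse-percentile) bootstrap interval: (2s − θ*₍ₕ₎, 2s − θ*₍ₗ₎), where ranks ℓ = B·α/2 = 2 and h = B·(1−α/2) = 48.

Percentile endpoints at ranks 2 and 48: θ*₍2₎ = 7.47, θ*₍48₎ = 11.52.
Basic interval reflects these around s:
  lower = 2 × 9.62 − 11.52 = 7.72
  upper = 2 × 9.62 − 7.47 = 11.77

(7.72, 11.77)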